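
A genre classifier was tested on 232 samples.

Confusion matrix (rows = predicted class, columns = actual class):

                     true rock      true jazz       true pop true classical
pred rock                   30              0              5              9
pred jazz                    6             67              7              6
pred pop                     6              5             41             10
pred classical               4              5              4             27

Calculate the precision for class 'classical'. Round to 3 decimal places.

0.675

Take TP from the diagonal, FP from the rest of the 'classical' prediction marginal, FN from the rest of the 'classical' actual marginal.
precision = TP/(TP+FP).
classical: TP=27, FP=4+5+4=13 → 27/40 = 0.6750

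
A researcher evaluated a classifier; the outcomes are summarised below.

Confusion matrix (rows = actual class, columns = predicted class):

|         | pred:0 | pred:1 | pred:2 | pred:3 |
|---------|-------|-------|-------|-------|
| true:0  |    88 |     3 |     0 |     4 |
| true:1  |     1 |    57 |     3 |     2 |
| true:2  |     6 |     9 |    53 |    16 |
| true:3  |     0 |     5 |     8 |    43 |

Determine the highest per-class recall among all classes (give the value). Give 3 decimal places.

0.926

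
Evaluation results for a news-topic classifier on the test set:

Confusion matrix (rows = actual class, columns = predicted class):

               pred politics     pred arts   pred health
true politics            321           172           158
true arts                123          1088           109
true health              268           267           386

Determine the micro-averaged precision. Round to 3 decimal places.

Micro-averaging pools counts across classes: ΣTP=1795, ΣFP=1097, ΣFN=1097.
Micro-precision = TP/(TP+FP) on pooled counts = 0.621 (equals overall accuracy in single-label multiclass).

0.621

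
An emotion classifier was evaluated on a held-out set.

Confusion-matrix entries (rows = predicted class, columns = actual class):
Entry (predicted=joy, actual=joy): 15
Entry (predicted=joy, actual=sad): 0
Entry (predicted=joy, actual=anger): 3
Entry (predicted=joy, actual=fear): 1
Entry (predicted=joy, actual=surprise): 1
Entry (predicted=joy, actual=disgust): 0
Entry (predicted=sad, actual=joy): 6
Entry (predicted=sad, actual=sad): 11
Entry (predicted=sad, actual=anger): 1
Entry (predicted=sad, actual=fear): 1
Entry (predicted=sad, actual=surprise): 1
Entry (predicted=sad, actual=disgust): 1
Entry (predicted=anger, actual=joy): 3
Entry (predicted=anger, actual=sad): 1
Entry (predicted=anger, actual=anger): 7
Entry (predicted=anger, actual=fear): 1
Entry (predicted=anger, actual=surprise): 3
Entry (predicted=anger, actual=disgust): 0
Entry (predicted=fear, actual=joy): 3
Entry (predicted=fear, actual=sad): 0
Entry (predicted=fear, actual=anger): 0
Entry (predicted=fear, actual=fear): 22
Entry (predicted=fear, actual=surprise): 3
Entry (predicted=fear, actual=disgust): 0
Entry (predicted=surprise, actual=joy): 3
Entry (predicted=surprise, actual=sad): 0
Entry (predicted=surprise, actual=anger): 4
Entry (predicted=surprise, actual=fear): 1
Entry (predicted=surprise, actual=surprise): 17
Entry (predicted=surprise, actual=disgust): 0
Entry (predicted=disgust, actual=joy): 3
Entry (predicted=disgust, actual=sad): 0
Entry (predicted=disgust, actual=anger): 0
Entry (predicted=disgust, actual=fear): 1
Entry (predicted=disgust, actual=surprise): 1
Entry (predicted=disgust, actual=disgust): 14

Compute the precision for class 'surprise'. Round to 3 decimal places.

0.680

Take TP from the diagonal, FP from the rest of the 'surprise' prediction marginal, FN from the rest of the 'surprise' actual marginal.
precision = TP/(TP+FP).
surprise: TP=17, FP=3+0+4+1+0=8 → 17/25 = 0.6800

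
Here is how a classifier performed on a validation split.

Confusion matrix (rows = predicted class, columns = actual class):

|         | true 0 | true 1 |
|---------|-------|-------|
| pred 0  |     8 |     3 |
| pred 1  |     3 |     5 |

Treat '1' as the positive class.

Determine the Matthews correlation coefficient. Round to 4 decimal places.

0.3523

MCC = (TP·TN − FP·FN) / √((TP+FP)(TP+FN)(TN+FP)(TN+FN))
Numerator = 5·8 − 3·3 = 31
Denominator = √(8·8·11·11) = √7744 = 88.0000
MCC = 31 / 88.0000 = 0.3523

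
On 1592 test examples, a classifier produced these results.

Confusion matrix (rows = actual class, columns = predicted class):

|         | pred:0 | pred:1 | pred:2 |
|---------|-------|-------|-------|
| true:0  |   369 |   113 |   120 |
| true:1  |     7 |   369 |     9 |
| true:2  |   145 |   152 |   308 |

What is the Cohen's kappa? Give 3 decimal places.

Observed agreement pₒ = trace/N = 1046/1592 = 0.6570
Expected agreement pₑ = Σ (rowᵢ·colᵢ)/N² = (602·521 + 385·634 + 605·437)/1592² = 0.3244
κ = (pₒ − pₑ)/(1 − pₑ) = (0.6570 − 0.3244)/(1 − 0.3244) = 0.492

0.492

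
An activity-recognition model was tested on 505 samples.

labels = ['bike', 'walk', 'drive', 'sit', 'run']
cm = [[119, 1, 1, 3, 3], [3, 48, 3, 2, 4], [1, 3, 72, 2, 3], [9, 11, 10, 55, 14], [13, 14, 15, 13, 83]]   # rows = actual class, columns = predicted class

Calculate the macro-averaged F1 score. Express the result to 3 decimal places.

Per-class F1 score (2·TP/(2·TP+FP+FN)):
  bike: TP=119, FP=3+1+9+13=26, FN=1+1+3+3=8 → 238/272 = 0.8750
  walk: TP=48, FP=1+3+11+14=29, FN=3+3+2+4=12 → 96/137 = 0.7007
  drive: TP=72, FP=1+3+10+15=29, FN=1+3+2+3=9 → 144/182 = 0.7912
  sit: TP=55, FP=3+2+2+13=20, FN=9+11+10+14=44 → 110/174 = 0.6322
  run: TP=83, FP=3+4+3+14=24, FN=13+14+15+13=55 → 166/245 = 0.6776
Macro-F1 score = mean = (0.8750 + 0.7007 + 0.7912 + 0.6322 + 0.6776) / 5 = 0.735

0.735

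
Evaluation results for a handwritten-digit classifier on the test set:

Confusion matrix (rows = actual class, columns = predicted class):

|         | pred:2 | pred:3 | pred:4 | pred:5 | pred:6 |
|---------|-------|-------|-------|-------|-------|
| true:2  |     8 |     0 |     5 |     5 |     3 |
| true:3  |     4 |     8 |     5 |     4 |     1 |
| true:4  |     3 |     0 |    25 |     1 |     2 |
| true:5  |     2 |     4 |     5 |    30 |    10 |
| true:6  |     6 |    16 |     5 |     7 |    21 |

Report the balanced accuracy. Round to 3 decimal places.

0.504

Balanced accuracy = mean of per-class recall.
  2: recall = 8/21 = 0.3810
  3: recall = 8/22 = 0.3636
  4: recall = 25/31 = 0.8065
  5: recall = 30/51 = 0.5882
  6: recall = 21/55 = 0.3818
Mean = (0.3810 + 0.3636 + 0.8065 + 0.5882 + 0.3818) / 5 = 0.504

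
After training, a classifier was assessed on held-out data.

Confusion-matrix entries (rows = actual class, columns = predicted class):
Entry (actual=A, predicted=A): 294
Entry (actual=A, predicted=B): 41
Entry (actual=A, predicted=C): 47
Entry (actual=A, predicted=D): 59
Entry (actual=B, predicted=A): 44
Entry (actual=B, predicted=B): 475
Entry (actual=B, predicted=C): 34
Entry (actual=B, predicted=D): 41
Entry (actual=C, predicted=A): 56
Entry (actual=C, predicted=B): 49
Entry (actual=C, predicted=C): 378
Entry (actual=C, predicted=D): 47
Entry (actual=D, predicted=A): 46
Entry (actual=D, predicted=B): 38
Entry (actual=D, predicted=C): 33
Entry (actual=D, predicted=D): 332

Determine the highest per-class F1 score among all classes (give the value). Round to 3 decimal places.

0.794

Per-class F1 score (2·TP/(2·TP+FP+FN)):
  A: TP=294, FP=44+56+46=146, FN=41+47+59=147 → 588/881 = 0.6674
  B: TP=475, FP=41+49+38=128, FN=44+34+41=119 → 950/1197 = 0.7937
  C: TP=378, FP=47+34+33=114, FN=56+49+47=152 → 756/1022 = 0.7397
  D: TP=332, FP=59+41+47=147, FN=46+38+33=117 → 664/928 = 0.7155
Highest is class 'B' with F1 score = 0.794.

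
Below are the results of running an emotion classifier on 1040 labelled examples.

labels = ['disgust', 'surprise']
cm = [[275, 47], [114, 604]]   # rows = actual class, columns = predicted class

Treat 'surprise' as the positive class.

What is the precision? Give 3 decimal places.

0.928

Precision = TP/(TP+FP) = 604/(604+47) = 604/651 = 0.928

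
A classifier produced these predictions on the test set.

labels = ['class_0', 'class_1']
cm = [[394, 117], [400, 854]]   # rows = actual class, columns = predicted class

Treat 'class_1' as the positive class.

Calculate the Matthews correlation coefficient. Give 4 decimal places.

MCC = (TP·TN − FP·FN) / √((TP+FP)(TP+FN)(TN+FP)(TN+FN))
Numerator = 854·394 − 117·400 = 289676
Denominator = √(971·1254·511·794) = √494035513356 = 702876.5990
MCC = 289676 / 702876.5990 = 0.4121

0.4121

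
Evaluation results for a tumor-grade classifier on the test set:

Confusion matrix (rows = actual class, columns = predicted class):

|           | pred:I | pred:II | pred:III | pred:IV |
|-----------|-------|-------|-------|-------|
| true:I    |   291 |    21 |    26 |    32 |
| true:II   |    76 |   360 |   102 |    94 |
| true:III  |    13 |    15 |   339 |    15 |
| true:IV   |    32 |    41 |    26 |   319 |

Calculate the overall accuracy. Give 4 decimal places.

0.7264

Accuracy = trace / total = (291+360+339+319=1309) / 1802 = 1309/1802 = 0.7264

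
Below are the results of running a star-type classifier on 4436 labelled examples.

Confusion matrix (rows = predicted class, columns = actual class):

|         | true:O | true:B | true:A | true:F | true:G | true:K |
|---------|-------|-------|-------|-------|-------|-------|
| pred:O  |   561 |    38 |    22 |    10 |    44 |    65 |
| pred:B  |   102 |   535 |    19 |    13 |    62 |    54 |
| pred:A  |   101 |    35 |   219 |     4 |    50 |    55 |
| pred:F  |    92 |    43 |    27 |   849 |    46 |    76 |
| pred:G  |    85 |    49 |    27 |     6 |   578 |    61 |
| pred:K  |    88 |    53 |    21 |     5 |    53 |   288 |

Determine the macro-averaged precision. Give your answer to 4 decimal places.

Per-class precision (TP/(TP+FP)):
  O: TP=561, FP=38+22+10+44+65=179 → 561/740 = 0.75811
  B: TP=535, FP=102+19+13+62+54=250 → 535/785 = 0.68153
  A: TP=219, FP=101+35+4+50+55=245 → 219/464 = 0.47198
  F: TP=849, FP=92+43+27+46+76=284 → 849/1133 = 0.74934
  G: TP=578, FP=85+49+27+6+61=228 → 578/806 = 0.71712
  K: TP=288, FP=88+53+21+5+53=220 → 288/508 = 0.56693
Macro-precision = mean = (0.75811 + 0.68153 + 0.47198 + 0.74934 + 0.71712 + 0.56693) / 6 = 0.6575

0.6575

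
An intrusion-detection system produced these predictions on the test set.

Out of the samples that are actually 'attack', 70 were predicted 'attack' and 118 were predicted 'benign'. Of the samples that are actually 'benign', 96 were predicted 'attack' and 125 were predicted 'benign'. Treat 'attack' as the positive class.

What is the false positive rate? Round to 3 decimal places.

0.434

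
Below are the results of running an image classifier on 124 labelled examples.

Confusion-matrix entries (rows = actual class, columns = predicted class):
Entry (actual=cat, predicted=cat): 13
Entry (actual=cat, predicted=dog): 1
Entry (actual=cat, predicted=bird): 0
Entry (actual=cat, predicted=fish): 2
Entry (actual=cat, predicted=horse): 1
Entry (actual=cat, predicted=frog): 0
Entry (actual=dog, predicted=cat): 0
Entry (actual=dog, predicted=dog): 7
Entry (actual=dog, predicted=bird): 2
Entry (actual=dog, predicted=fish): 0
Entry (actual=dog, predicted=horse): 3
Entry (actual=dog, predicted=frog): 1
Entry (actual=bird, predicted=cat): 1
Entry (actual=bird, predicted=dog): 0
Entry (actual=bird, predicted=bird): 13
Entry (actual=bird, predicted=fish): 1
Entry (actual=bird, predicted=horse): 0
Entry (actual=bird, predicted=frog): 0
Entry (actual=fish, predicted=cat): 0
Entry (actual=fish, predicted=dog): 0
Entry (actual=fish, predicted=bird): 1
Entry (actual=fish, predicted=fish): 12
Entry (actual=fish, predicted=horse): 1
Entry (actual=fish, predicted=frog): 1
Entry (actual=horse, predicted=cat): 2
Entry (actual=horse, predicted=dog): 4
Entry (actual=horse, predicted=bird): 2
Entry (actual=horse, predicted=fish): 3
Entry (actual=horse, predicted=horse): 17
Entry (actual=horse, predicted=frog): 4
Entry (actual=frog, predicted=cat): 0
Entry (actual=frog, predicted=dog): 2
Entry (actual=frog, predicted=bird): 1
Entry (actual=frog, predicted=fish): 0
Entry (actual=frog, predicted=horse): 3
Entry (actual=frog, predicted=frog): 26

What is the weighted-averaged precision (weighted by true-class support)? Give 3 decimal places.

Per-class precision (TP/(TP+FP)):
  cat: TP=13, FP=0+1+0+2+0=3 → 13/16 = 0.8125
  dog: TP=7, FP=1+0+0+4+2=7 → 7/14 = 0.5000
  bird: TP=13, FP=0+2+1+2+1=6 → 13/19 = 0.6842
  fish: TP=12, FP=2+0+1+3+0=6 → 12/18 = 0.6667
  horse: TP=17, FP=1+3+0+1+3=8 → 17/25 = 0.6800
  frog: TP=26, FP=0+1+0+1+4=6 → 26/32 = 0.8125
Weighted-precision = Σ (supportᵢ/N)·precisionᵢ with N=124: (17/124)·0.8125 + (13/124)·0.5000 + (15/124)·0.6842 + (15/124)·0.6667 + (32/124)·0.6800 + (32/124)·0.8125 = 0.712

0.712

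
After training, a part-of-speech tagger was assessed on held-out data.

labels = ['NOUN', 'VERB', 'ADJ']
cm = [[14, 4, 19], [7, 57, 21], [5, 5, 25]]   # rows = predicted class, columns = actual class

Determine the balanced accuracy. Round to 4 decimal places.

0.5956

Balanced accuracy = mean of per-class recall.
  NOUN: recall = 14/26 = 0.53846
  VERB: recall = 57/66 = 0.86364
  ADJ: recall = 25/65 = 0.38462
Mean = (0.53846 + 0.86364 + 0.38462) / 3 = 0.5956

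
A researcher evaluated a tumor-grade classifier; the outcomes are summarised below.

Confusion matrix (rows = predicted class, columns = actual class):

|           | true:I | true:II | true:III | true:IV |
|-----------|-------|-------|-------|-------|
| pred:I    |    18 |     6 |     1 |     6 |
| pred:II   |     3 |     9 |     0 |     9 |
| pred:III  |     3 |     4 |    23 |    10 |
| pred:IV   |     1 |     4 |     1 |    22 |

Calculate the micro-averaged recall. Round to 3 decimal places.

Micro-averaging pools counts across classes: ΣTP=72, ΣFP=48, ΣFN=48.
Micro-recall = TP/(TP+FN) on pooled counts = 0.600 (equals overall accuracy in single-label multiclass).

0.600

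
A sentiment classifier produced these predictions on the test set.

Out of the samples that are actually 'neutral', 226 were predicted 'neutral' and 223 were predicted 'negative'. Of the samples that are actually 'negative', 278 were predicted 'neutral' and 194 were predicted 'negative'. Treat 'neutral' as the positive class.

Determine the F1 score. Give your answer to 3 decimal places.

Precision = TP/(TP+FP) = 226/504 = 0.4484
Recall = TP/(TP+FN) = 226/449 = 0.5033
F1 = 2·TP/(2·TP+FP+FN) = 452/953 = 0.474

0.474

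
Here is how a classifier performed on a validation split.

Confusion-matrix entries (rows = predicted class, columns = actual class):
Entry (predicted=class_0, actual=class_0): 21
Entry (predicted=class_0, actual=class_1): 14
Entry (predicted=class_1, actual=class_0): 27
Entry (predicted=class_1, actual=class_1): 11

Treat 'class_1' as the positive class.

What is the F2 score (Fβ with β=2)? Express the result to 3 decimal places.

0.399

Fβ = (1+β²)·TP / ((1+β²)·TP + β²·FN + FP), with β²=4
= 5·11 / (5·11 + 4·14 + 27) = 0.399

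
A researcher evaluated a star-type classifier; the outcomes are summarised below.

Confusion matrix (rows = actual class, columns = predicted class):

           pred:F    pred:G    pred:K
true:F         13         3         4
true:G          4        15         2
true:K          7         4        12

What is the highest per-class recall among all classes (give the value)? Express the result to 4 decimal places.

0.7143

Per-class recall (TP/(TP+FN)):
  F: TP=13, FN=3+4=7 → 13/20 = 0.65000
  G: TP=15, FN=4+2=6 → 15/21 = 0.71429
  K: TP=12, FN=7+4=11 → 12/23 = 0.52174
Highest is class 'G' with recall = 0.7143.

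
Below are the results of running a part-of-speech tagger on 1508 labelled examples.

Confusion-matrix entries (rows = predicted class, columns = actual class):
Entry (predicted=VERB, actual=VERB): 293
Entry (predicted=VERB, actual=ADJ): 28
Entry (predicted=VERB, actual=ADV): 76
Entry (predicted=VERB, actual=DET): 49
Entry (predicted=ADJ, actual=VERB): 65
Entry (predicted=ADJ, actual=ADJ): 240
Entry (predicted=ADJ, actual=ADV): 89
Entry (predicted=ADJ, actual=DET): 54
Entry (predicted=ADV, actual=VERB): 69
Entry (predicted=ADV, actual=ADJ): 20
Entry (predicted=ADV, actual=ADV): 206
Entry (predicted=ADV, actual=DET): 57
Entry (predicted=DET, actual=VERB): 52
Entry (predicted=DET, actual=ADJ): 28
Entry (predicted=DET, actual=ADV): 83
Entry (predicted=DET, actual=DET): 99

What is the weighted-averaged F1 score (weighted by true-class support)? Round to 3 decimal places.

0.552

Per-class F1 score (2·TP/(2·TP+FP+FN)):
  VERB: TP=293, FP=28+76+49=153, FN=65+69+52=186 → 586/925 = 0.6335
  ADJ: TP=240, FP=65+89+54=208, FN=28+20+28=76 → 480/764 = 0.6283
  ADV: TP=206, FP=69+20+57=146, FN=76+89+83=248 → 412/806 = 0.5112
  DET: TP=99, FP=52+28+83=163, FN=49+54+57=160 → 198/521 = 0.3800
Weighted-F1 score = Σ (supportᵢ/N)·F1 scoreᵢ with N=1508: (479/1508)·0.6335 + (316/1508)·0.6283 + (454/1508)·0.5112 + (259/1508)·0.3800 = 0.552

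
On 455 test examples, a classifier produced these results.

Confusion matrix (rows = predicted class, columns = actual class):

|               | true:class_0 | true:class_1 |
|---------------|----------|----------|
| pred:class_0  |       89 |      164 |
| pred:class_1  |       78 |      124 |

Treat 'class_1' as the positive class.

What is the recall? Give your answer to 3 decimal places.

0.431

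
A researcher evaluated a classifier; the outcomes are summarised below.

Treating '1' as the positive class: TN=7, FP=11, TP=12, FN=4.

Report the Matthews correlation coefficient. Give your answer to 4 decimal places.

0.1482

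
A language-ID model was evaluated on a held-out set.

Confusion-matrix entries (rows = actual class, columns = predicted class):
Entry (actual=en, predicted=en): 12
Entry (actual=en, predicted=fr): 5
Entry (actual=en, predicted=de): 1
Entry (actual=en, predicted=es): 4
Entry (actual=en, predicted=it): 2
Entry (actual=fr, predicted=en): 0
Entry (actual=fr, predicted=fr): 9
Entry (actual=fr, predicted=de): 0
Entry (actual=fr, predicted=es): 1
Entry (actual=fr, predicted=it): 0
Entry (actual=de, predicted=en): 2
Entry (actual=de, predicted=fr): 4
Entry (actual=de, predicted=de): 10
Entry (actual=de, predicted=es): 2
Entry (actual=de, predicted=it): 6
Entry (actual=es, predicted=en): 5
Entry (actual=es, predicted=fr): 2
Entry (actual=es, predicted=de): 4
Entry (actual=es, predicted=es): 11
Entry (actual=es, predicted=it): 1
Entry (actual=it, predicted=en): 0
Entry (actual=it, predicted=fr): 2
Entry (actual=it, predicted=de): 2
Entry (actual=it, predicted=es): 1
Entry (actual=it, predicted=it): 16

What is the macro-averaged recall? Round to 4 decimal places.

Per-class recall (TP/(TP+FN)):
  en: TP=12, FN=5+1+4+2=12 → 12/24 = 0.50000
  fr: TP=9, FN=0+0+1+0=1 → 9/10 = 0.90000
  de: TP=10, FN=2+4+2+6=14 → 10/24 = 0.41667
  es: TP=11, FN=5+2+4+1=12 → 11/23 = 0.47826
  it: TP=16, FN=0+2+2+1=5 → 16/21 = 0.76190
Macro-recall = mean = (0.50000 + 0.90000 + 0.41667 + 0.47826 + 0.76190) / 5 = 0.6114

0.6114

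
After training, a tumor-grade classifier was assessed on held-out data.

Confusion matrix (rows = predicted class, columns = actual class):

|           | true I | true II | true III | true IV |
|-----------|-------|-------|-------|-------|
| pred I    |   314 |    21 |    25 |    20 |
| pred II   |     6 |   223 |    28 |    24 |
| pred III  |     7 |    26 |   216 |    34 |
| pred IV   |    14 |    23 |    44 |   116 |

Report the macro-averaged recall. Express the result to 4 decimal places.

Per-class recall (TP/(TP+FN)):
  I: TP=314, FN=6+7+14=27 → 314/341 = 0.92082
  II: TP=223, FN=21+26+23=70 → 223/293 = 0.76109
  III: TP=216, FN=25+28+44=97 → 216/313 = 0.69010
  IV: TP=116, FN=20+24+34=78 → 116/194 = 0.59794
Macro-recall = mean = (0.92082 + 0.76109 + 0.69010 + 0.59794) / 4 = 0.7425

0.7425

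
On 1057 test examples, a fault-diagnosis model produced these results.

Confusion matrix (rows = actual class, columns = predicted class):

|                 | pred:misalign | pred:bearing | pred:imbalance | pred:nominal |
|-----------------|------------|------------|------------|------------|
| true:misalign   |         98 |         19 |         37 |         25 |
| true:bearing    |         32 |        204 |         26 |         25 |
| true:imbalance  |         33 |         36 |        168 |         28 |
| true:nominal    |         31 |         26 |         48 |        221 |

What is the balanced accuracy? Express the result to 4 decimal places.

Balanced accuracy = mean of per-class recall.
  misalign: recall = 98/179 = 0.54749
  bearing: recall = 204/287 = 0.71080
  imbalance: recall = 168/265 = 0.63396
  nominal: recall = 221/326 = 0.67791
Mean = (0.54749 + 0.71080 + 0.63396 + 0.67791) / 4 = 0.6425

0.6425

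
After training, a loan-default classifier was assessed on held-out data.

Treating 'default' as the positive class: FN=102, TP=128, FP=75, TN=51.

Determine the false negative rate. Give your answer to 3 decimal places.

FNR = FN/(FN+TP) = 102/(102+128) = 0.443

0.443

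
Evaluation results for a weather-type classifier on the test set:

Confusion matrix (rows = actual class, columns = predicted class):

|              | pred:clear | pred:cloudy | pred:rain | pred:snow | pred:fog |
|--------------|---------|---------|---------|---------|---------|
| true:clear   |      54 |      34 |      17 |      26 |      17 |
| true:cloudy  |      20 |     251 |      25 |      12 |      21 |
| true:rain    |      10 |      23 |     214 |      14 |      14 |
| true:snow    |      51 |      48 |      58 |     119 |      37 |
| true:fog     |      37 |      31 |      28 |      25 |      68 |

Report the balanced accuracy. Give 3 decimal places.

Balanced accuracy = mean of per-class recall.
  clear: recall = 54/148 = 0.3649
  cloudy: recall = 251/329 = 0.7629
  rain: recall = 214/275 = 0.7782
  snow: recall = 119/313 = 0.3802
  fog: recall = 68/189 = 0.3598
Mean = (0.3649 + 0.7629 + 0.7782 + 0.3802 + 0.3598) / 5 = 0.529

0.529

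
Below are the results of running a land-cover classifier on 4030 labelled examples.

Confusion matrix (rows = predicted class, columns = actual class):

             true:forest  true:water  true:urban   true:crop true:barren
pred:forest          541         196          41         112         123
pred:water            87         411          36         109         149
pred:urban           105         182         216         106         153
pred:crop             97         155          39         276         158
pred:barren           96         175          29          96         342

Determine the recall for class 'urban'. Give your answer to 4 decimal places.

Treat 'urban' as positive and all other classes as negative.
recall = TP/(TP+FN).
urban: TP=216, FN=41+36+39+29=145 → 216/361 = 0.59834

0.5983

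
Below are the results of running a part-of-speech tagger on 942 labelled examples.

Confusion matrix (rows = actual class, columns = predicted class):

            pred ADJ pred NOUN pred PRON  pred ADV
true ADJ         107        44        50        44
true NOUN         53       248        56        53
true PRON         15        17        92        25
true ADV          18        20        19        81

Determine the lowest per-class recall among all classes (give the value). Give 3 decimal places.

Per-class recall (TP/(TP+FN)):
  ADJ: TP=107, FN=44+50+44=138 → 107/245 = 0.4367
  NOUN: TP=248, FN=53+56+53=162 → 248/410 = 0.6049
  PRON: TP=92, FN=15+17+25=57 → 92/149 = 0.6174
  ADV: TP=81, FN=18+20+19=57 → 81/138 = 0.5870
Lowest is class 'ADJ' with recall = 0.437.

0.437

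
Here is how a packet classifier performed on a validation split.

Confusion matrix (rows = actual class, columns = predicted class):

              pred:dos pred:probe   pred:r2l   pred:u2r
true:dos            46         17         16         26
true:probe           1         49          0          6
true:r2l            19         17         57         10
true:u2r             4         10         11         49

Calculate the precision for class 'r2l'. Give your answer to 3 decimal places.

0.679

precision = TP/(TP+FP).
r2l: TP=57, FP=16+0+11=27 → 57/84 = 0.6786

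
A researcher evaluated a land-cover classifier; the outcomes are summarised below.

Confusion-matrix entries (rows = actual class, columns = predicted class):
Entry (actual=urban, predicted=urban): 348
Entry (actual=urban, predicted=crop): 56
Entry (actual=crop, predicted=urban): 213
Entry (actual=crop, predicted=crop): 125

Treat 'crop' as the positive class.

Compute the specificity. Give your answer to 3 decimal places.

0.861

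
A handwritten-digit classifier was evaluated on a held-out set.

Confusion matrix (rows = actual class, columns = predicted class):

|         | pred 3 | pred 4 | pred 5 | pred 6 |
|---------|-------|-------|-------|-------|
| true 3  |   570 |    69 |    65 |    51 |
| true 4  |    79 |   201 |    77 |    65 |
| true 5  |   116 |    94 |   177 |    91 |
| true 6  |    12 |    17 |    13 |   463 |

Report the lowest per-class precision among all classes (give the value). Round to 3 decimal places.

0.528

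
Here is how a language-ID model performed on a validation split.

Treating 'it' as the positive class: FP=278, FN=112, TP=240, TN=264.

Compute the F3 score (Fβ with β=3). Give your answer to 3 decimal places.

Fβ = (1+β²)·TP / ((1+β²)·TP + β²·FN + FP), with β²=9
= 10·240 / (10·240 + 9·112 + 278) = 0.651

0.651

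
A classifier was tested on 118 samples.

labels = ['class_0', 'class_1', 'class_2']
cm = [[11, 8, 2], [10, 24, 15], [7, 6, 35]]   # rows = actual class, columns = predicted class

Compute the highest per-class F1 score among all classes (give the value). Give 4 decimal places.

Per-class F1 score (2·TP/(2·TP+FP+FN)):
  class_0: TP=11, FP=10+7=17, FN=8+2=10 → 22/49 = 0.44898
  class_1: TP=24, FP=8+6=14, FN=10+15=25 → 48/87 = 0.55172
  class_2: TP=35, FP=2+15=17, FN=7+6=13 → 70/100 = 0.70000
Highest is class 'class_2' with F1 score = 0.7000.

0.7000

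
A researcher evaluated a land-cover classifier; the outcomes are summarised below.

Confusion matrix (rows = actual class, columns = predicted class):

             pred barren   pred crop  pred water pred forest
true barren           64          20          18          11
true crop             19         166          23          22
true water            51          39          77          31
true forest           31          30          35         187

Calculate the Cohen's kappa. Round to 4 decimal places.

Observed agreement pₒ = trace/N = 494/824 = 0.59951
Expected agreement pₑ = Σ (rowᵢ·colᵢ)/N² = (113·165 + 230·255 + 198·153 + 283·251)/824² = 0.26308
κ = (pₒ − pₑ)/(1 − pₑ) = (0.59951 − 0.26308)/(1 − 0.26308) = 0.4565

0.4565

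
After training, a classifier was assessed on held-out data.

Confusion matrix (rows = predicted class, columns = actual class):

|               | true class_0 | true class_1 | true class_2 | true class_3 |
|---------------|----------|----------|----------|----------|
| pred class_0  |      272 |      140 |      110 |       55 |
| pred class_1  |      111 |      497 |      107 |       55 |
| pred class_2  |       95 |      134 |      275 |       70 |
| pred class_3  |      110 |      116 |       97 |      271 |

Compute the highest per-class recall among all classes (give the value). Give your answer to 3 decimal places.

Per-class recall (TP/(TP+FN)):
  class_0: TP=272, FN=111+95+110=316 → 272/588 = 0.4626
  class_1: TP=497, FN=140+134+116=390 → 497/887 = 0.5603
  class_2: TP=275, FN=110+107+97=314 → 275/589 = 0.4669
  class_3: TP=271, FN=55+55+70=180 → 271/451 = 0.6009
Highest is class 'class_3' with recall = 0.601.

0.601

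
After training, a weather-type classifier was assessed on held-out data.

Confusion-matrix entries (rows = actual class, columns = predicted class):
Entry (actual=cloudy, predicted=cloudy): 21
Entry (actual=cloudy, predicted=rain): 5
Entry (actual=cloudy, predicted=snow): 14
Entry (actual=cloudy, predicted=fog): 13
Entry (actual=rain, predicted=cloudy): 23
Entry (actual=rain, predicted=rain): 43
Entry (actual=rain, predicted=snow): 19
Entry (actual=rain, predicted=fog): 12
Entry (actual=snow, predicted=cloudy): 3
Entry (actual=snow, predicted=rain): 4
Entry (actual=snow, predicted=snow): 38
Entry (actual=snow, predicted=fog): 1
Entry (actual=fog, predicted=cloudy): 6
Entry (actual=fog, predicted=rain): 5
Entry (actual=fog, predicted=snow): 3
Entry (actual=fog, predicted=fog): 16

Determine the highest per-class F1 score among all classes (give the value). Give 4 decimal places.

Per-class F1 score (2·TP/(2·TP+FP+FN)):
  cloudy: TP=21, FP=23+3+6=32, FN=5+14+13=32 → 42/106 = 0.39623
  rain: TP=43, FP=5+4+5=14, FN=23+19+12=54 → 86/154 = 0.55844
  snow: TP=38, FP=14+19+3=36, FN=3+4+1=8 → 76/120 = 0.63333
  fog: TP=16, FP=13+12+1=26, FN=6+5+3=14 → 32/72 = 0.44444
Highest is class 'snow' with F1 score = 0.6333.

0.6333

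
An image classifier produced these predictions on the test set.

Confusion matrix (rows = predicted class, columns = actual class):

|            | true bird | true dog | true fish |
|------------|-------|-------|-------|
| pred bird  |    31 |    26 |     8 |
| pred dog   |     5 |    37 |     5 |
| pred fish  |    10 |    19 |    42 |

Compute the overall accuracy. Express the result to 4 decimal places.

Accuracy = trace / total = (31+37+42=110) / 183 = 110/183 = 0.6011

0.6011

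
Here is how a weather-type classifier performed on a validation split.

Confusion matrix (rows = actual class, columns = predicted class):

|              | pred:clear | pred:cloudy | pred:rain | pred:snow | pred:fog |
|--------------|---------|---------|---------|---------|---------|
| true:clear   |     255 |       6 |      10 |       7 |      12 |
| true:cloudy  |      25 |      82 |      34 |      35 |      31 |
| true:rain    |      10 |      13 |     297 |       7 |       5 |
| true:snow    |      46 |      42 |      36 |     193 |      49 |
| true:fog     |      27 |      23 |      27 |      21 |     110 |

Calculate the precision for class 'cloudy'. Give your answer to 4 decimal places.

Treat 'cloudy' as positive and all other classes as negative.
precision = TP/(TP+FP).
cloudy: TP=82, FP=6+13+42+23=84 → 82/166 = 0.49398

0.4940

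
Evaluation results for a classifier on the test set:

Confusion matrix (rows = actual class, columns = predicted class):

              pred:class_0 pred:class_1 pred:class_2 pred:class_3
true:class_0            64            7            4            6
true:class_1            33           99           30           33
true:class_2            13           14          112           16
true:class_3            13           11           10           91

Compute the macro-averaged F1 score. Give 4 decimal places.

0.6567

Per-class F1 score (2·TP/(2·TP+FP+FN)):
  class_0: TP=64, FP=33+13+13=59, FN=7+4+6=17 → 128/204 = 0.62745
  class_1: TP=99, FP=7+14+11=32, FN=33+30+33=96 → 198/326 = 0.60736
  class_2: TP=112, FP=4+30+10=44, FN=13+14+16=43 → 224/311 = 0.72026
  class_3: TP=91, FP=6+33+16=55, FN=13+11+10=34 → 182/271 = 0.67159
Macro-F1 score = mean = (0.62745 + 0.60736 + 0.72026 + 0.67159) / 4 = 0.6567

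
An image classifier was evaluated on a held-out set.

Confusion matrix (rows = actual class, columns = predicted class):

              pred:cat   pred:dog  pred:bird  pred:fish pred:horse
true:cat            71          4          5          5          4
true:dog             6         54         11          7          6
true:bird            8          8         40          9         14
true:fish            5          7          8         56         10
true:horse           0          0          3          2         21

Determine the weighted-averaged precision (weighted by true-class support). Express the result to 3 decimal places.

0.688

Per-class precision (TP/(TP+FP)):
  cat: TP=71, FP=6+8+5+0=19 → 71/90 = 0.7889
  dog: TP=54, FP=4+8+7+0=19 → 54/73 = 0.7397
  bird: TP=40, FP=5+11+8+3=27 → 40/67 = 0.5970
  fish: TP=56, FP=5+7+9+2=23 → 56/79 = 0.7089
  horse: TP=21, FP=4+6+14+10=34 → 21/55 = 0.3818
Weighted-precision = Σ (supportᵢ/N)·precisionᵢ with N=364: (89/364)·0.7889 + (84/364)·0.7397 + (79/364)·0.5970 + (86/364)·0.7089 + (26/364)·0.3818 = 0.688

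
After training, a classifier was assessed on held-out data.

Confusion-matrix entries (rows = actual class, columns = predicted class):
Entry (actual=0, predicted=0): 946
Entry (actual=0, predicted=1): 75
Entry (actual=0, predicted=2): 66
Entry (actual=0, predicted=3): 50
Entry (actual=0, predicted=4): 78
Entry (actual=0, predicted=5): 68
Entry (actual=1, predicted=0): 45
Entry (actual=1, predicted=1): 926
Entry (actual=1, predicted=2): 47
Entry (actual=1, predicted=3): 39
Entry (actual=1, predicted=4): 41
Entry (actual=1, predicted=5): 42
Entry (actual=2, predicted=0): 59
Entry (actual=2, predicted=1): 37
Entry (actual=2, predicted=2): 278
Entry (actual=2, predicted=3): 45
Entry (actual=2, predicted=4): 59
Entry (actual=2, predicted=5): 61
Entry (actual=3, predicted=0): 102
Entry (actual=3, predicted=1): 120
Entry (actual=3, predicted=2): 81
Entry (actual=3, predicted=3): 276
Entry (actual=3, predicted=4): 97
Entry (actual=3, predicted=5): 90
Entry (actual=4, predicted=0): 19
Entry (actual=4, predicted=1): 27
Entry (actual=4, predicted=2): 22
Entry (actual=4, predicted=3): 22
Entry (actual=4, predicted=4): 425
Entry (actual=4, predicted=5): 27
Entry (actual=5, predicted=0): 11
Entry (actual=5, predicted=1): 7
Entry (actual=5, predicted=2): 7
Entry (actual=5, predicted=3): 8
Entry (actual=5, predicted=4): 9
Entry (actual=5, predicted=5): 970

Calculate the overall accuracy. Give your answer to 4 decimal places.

Accuracy = trace / total = (946+926+278+276+425+970=3821) / 5282 = 3821/5282 = 0.7234

0.7234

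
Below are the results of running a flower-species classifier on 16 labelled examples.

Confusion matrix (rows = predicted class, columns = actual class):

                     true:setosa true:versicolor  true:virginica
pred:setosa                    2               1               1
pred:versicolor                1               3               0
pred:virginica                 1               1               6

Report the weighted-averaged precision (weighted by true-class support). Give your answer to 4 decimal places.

Per-class precision (TP/(TP+FP)):
  setosa: TP=2, FP=1+1=2 → 2/4 = 0.50000
  versicolor: TP=3, FP=1+0=1 → 3/4 = 0.75000
  virginica: TP=6, FP=1+1=2 → 6/8 = 0.75000
Weighted-precision = Σ (supportᵢ/N)·precisionᵢ with N=16: (4/16)·0.50000 + (5/16)·0.75000 + (7/16)·0.75000 = 0.6875

0.6875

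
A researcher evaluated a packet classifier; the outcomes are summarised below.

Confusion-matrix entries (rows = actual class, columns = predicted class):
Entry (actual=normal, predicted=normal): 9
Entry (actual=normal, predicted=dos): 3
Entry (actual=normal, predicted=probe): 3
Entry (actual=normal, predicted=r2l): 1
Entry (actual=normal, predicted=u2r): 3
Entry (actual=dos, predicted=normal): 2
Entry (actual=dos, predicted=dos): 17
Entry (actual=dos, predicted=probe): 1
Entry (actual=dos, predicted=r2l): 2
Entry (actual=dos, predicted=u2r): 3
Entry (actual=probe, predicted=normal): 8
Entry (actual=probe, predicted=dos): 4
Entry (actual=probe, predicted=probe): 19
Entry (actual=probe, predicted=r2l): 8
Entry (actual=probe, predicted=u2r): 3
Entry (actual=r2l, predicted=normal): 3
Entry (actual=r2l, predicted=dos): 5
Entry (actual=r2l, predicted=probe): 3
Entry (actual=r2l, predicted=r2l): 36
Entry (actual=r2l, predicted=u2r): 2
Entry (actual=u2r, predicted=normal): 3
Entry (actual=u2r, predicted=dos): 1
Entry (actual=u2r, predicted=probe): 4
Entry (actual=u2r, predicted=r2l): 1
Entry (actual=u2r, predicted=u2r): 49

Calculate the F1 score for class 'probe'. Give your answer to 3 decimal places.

0.528

One-vs-rest for 'probe': TP = diagonal; FP = other classes predicted 'probe'; FN = 'probe' predicted as other.
F1 score = 2·TP/(2·TP+FP+FN).
probe: TP=19, FP=3+1+3+4=11, FN=8+4+8+3=23 → 38/72 = 0.5278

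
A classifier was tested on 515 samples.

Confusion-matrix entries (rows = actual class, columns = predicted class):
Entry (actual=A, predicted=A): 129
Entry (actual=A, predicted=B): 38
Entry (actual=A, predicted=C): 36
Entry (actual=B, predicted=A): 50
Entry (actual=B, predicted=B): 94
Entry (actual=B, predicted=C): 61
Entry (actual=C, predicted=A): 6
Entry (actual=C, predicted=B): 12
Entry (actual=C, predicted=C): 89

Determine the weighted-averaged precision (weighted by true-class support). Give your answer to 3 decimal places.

Per-class precision (TP/(TP+FP)):
  A: TP=129, FP=50+6=56 → 129/185 = 0.6973
  B: TP=94, FP=38+12=50 → 94/144 = 0.6528
  C: TP=89, FP=36+61=97 → 89/186 = 0.4785
Weighted-precision = Σ (supportᵢ/N)·precisionᵢ with N=515: (203/515)·0.6973 + (205/515)·0.6528 + (107/515)·0.4785 = 0.634

0.634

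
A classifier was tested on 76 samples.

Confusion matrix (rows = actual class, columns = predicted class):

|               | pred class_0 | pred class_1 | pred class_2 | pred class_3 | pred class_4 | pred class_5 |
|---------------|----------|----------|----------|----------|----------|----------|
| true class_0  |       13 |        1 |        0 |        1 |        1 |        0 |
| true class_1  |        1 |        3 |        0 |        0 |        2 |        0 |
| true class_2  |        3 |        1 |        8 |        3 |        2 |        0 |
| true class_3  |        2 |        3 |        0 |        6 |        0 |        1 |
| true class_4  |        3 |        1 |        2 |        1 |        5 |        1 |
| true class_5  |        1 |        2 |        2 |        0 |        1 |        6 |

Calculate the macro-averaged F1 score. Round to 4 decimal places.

0.5183

Per-class F1 score (2·TP/(2·TP+FP+FN)):
  class_0: TP=13, FP=1+3+2+3+1=10, FN=1+0+1+1+0=3 → 26/39 = 0.66667
  class_1: TP=3, FP=1+1+3+1+2=8, FN=1+0+0+2+0=3 → 6/17 = 0.35294
  class_2: TP=8, FP=0+0+0+2+2=4, FN=3+1+3+2+0=9 → 16/29 = 0.55172
  class_3: TP=6, FP=1+0+3+1+0=5, FN=2+3+0+0+1=6 → 12/23 = 0.52174
  class_4: TP=5, FP=1+2+2+0+1=6, FN=3+1+2+1+1=8 → 10/24 = 0.41667
  class_5: TP=6, FP=0+0+0+1+1=2, FN=1+2+2+0+1=6 → 12/20 = 0.60000
Macro-F1 score = mean = (0.66667 + 0.35294 + 0.55172 + 0.52174 + 0.41667 + 0.60000) / 6 = 0.5183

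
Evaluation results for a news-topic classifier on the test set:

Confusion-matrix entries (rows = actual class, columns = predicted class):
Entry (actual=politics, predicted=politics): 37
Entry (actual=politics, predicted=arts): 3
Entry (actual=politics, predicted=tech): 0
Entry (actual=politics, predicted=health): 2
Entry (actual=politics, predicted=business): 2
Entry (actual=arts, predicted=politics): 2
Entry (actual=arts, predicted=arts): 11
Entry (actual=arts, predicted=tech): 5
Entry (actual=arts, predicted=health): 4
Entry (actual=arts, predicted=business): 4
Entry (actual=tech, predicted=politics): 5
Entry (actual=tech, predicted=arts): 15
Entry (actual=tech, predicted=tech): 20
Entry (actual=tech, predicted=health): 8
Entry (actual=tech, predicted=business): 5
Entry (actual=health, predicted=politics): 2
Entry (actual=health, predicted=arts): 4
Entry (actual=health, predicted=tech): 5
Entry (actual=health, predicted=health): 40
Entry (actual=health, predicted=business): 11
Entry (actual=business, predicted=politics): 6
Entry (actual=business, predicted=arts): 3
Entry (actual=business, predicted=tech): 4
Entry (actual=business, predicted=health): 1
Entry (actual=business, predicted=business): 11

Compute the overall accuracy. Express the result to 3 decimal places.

0.567

Accuracy = trace / total = (37+11+20+40+11=119) / 210 = 119/210 = 0.567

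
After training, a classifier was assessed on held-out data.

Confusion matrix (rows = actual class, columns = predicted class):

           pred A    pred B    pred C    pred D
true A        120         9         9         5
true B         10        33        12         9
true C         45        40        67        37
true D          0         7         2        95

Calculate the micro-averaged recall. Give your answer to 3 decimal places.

Micro-averaging pools counts across classes: ΣTP=315, ΣFP=185, ΣFN=185.
Micro-recall = TP/(TP+FN) on pooled counts = 0.630 (equals overall accuracy in single-label multiclass).

0.630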